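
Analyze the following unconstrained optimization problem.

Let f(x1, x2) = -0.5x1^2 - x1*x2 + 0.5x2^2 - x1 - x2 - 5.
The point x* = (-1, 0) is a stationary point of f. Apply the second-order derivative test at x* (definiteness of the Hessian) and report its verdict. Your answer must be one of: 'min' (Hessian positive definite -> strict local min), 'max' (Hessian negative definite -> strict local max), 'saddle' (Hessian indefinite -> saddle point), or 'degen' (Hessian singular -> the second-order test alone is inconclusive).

Compute the Hessian H = grad^2 f:
  H = [[-1, -1], [-1, 1]]
Verify stationarity: grad f(x*) = H x* + g = (0, 0).
Eigenvalues of H: -1.4142, 1.4142.
Eigenvalues have mixed signs, so H is indefinite -> x* is a saddle point.

saddle


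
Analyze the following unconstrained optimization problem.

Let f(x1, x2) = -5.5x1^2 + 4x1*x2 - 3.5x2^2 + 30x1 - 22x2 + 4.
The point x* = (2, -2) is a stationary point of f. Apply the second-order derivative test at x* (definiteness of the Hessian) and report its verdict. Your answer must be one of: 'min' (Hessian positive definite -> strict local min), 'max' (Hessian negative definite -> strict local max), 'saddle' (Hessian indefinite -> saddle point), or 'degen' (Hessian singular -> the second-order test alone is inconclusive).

Compute the Hessian H = grad^2 f:
  H = [[-11, 4], [4, -7]]
Verify stationarity: grad f(x*) = H x* + g = (0, 0).
Eigenvalues of H: -13.4721, -4.5279.
Both eigenvalues < 0, so H is negative definite -> x* is a strict local max.

max


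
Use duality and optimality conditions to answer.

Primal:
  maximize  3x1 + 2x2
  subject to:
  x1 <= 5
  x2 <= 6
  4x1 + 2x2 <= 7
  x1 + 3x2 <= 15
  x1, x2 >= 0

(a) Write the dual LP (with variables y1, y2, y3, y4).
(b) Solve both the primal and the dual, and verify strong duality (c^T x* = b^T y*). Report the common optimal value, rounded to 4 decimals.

The standard primal-dual pair for 'max c^T x s.t. A x <= b, x >= 0' is:
  Dual:  min b^T y  s.t.  A^T y >= c,  y >= 0.

So the dual LP is:
  minimize  5y1 + 6y2 + 7y3 + 15y4
  subject to:
    y1 + 4y3 + y4 >= 3
    y2 + 2y3 + 3y4 >= 2
    y1, y2, y3, y4 >= 0

Solving the primal: x* = (0, 3.5).
  primal value c^T x* = 7.
Solving the dual: y* = (0, 0, 1, 0).
  dual value b^T y* = 7.
Strong duality: c^T x* = b^T y*. Confirmed.

7


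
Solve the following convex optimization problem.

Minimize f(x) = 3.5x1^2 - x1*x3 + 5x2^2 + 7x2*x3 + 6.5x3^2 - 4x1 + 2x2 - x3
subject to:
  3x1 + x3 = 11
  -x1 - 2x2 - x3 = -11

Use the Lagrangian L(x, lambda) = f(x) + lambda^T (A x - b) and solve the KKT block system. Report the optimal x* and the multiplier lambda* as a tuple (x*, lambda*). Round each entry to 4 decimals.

Form the Lagrangian:
  L(x, lambda) = (1/2) x^T Q x + c^T x + lambda^T (A x - b)
Stationarity (grad_x L = 0): Q x + c + A^T lambda = 0.
Primal feasibility: A x = b.

This gives the KKT block system:
  [ Q   A^T ] [ x     ]   [-c ]
  [ A    0  ] [ lambda ] = [ b ]

Solving the linear system:
  x*      = (3.6939, 3.6939, -0.0816)
  lambda* = (-0.9184, 19.1837)
  f(x*)   = 106.9082

x* = (3.6939, 3.6939, -0.0816), lambda* = (-0.9184, 19.1837)


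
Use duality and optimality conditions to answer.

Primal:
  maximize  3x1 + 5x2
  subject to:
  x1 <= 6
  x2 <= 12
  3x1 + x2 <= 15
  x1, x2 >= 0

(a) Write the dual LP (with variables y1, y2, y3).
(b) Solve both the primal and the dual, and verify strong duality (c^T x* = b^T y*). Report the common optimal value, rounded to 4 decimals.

The standard primal-dual pair for 'max c^T x s.t. A x <= b, x >= 0' is:
  Dual:  min b^T y  s.t.  A^T y >= c,  y >= 0.

So the dual LP is:
  minimize  6y1 + 12y2 + 15y3
  subject to:
    y1 + 3y3 >= 3
    y2 + y3 >= 5
    y1, y2, y3 >= 0

Solving the primal: x* = (1, 12).
  primal value c^T x* = 63.
Solving the dual: y* = (0, 4, 1).
  dual value b^T y* = 63.
Strong duality: c^T x* = b^T y*. Confirmed.

63


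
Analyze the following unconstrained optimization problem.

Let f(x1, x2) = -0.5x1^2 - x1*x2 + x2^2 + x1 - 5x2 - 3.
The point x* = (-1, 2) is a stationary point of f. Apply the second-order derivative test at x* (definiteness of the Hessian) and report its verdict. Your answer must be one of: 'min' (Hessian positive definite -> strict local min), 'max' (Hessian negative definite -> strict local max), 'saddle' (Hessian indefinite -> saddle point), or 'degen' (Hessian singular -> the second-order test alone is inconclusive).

Compute the Hessian H = grad^2 f:
  H = [[-1, -1], [-1, 2]]
Verify stationarity: grad f(x*) = H x* + g = (0, 0).
Eigenvalues of H: -1.3028, 2.3028.
Eigenvalues have mixed signs, so H is indefinite -> x* is a saddle point.

saddle


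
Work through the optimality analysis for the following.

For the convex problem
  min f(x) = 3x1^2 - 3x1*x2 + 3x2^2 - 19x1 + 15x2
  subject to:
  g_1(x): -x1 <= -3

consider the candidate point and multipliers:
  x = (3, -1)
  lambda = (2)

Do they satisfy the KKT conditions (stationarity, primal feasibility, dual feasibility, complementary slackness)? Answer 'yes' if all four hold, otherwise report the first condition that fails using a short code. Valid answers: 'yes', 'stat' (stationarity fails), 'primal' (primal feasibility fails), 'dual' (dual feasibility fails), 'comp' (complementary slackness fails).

Gradient of f: grad f(x) = Q x + c = (2, 0)
Constraint values g_i(x) = a_i^T x - b_i:
  g_1((3, -1)) = 0
Stationarity residual: grad f(x) + sum_i lambda_i a_i = (0, 0)
  -> stationarity OK
Primal feasibility (all g_i <= 0): OK
Dual feasibility (all lambda_i >= 0): OK
Complementary slackness (lambda_i * g_i(x) = 0 for all i): OK

Verdict: yes, KKT holds.

yes


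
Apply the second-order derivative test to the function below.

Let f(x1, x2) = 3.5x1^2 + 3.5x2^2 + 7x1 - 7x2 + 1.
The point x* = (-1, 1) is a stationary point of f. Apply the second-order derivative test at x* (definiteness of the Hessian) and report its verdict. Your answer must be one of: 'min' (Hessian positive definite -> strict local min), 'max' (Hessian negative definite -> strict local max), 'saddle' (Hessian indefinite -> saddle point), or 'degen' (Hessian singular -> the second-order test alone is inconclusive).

Compute the Hessian H = grad^2 f:
  H = [[7, 0], [0, 7]]
Verify stationarity: grad f(x*) = H x* + g = (0, 0).
Eigenvalues of H: 7, 7.
Both eigenvalues > 0, so H is positive definite -> x* is a strict local min.

min


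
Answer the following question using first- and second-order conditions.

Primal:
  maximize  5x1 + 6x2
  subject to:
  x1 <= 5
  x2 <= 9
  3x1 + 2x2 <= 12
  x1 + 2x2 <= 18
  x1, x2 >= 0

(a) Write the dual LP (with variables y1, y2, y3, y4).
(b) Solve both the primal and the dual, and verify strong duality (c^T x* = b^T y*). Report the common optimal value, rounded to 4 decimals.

The standard primal-dual pair for 'max c^T x s.t. A x <= b, x >= 0' is:
  Dual:  min b^T y  s.t.  A^T y >= c,  y >= 0.

So the dual LP is:
  minimize  5y1 + 9y2 + 12y3 + 18y4
  subject to:
    y1 + 3y3 + y4 >= 5
    y2 + 2y3 + 2y4 >= 6
    y1, y2, y3, y4 >= 0

Solving the primal: x* = (0, 6).
  primal value c^T x* = 36.
Solving the dual: y* = (0, 0, 3, 0).
  dual value b^T y* = 36.
Strong duality: c^T x* = b^T y*. Confirmed.

36


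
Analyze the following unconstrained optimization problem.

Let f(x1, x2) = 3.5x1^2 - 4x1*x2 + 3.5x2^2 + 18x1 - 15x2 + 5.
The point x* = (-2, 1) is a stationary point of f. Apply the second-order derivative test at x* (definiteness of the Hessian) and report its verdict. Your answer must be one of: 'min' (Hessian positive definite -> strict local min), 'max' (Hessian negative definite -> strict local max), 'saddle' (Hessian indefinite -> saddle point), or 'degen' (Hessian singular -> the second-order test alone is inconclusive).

Compute the Hessian H = grad^2 f:
  H = [[7, -4], [-4, 7]]
Verify stationarity: grad f(x*) = H x* + g = (0, 0).
Eigenvalues of H: 3, 11.
Both eigenvalues > 0, so H is positive definite -> x* is a strict local min.

min


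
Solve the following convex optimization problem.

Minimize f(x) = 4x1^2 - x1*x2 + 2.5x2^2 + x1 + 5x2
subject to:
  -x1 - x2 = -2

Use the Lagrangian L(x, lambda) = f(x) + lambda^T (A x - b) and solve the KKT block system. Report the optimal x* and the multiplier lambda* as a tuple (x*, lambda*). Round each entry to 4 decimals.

Form the Lagrangian:
  L(x, lambda) = (1/2) x^T Q x + c^T x + lambda^T (A x - b)
Stationarity (grad_x L = 0): Q x + c + A^T lambda = 0.
Primal feasibility: A x = b.

This gives the KKT block system:
  [ Q   A^T ] [ x     ]   [-c ]
  [ A    0  ] [ lambda ] = [ b ]

Solving the linear system:
  x*      = (1.0667, 0.9333)
  lambda* = (8.6)
  f(x*)   = 11.4667

x* = (1.0667, 0.9333), lambda* = (8.6)


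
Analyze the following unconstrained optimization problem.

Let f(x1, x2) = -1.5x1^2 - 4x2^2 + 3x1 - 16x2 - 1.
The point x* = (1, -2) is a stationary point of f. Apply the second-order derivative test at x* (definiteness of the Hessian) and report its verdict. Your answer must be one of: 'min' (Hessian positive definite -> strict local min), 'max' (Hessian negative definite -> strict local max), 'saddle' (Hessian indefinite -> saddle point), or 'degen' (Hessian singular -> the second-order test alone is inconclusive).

Compute the Hessian H = grad^2 f:
  H = [[-3, 0], [0, -8]]
Verify stationarity: grad f(x*) = H x* + g = (0, 0).
Eigenvalues of H: -8, -3.
Both eigenvalues < 0, so H is negative definite -> x* is a strict local max.

max


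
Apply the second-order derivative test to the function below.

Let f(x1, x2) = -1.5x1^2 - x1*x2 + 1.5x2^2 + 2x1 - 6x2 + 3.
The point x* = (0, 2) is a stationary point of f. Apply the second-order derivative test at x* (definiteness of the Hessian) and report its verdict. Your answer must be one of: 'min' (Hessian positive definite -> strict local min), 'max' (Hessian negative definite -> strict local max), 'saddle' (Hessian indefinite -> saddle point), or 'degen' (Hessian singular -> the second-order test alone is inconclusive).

Compute the Hessian H = grad^2 f:
  H = [[-3, -1], [-1, 3]]
Verify stationarity: grad f(x*) = H x* + g = (0, 0).
Eigenvalues of H: -3.1623, 3.1623.
Eigenvalues have mixed signs, so H is indefinite -> x* is a saddle point.

saddle


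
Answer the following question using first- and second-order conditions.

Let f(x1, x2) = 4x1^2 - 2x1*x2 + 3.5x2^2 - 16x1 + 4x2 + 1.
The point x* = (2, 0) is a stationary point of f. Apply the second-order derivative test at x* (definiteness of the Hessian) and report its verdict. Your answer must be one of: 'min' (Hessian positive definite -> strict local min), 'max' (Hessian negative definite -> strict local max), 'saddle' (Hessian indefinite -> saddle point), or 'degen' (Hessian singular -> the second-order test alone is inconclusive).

Compute the Hessian H = grad^2 f:
  H = [[8, -2], [-2, 7]]
Verify stationarity: grad f(x*) = H x* + g = (0, 0).
Eigenvalues of H: 5.4384, 9.5616.
Both eigenvalues > 0, so H is positive definite -> x* is a strict local min.

min


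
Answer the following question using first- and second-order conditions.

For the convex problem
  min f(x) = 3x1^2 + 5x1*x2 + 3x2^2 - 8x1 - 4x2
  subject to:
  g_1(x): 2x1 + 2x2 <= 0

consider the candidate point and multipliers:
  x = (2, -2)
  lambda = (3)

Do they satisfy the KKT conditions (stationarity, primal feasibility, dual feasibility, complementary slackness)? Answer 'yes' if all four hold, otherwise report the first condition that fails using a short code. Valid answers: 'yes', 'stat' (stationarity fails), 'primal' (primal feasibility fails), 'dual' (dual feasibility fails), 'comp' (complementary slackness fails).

Gradient of f: grad f(x) = Q x + c = (-6, -6)
Constraint values g_i(x) = a_i^T x - b_i:
  g_1((2, -2)) = 0
Stationarity residual: grad f(x) + sum_i lambda_i a_i = (0, 0)
  -> stationarity OK
Primal feasibility (all g_i <= 0): OK
Dual feasibility (all lambda_i >= 0): OK
Complementary slackness (lambda_i * g_i(x) = 0 for all i): OK

Verdict: yes, KKT holds.

yes


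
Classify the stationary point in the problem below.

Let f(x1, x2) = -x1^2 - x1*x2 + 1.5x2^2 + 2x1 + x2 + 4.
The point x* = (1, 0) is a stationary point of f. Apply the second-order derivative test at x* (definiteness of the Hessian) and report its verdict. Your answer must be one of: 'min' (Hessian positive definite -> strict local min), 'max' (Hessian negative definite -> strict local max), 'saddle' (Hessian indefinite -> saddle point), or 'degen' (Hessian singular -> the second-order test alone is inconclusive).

Compute the Hessian H = grad^2 f:
  H = [[-2, -1], [-1, 3]]
Verify stationarity: grad f(x*) = H x* + g = (0, 0).
Eigenvalues of H: -2.1926, 3.1926.
Eigenvalues have mixed signs, so H is indefinite -> x* is a saddle point.

saddle


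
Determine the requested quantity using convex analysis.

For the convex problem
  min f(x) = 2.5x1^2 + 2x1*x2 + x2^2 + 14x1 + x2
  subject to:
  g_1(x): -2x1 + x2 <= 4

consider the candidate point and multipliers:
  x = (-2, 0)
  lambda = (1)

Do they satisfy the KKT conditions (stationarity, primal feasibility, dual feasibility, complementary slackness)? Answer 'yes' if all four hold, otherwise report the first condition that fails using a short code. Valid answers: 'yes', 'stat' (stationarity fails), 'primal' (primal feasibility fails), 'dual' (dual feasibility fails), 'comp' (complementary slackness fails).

Gradient of f: grad f(x) = Q x + c = (4, -3)
Constraint values g_i(x) = a_i^T x - b_i:
  g_1((-2, 0)) = 0
Stationarity residual: grad f(x) + sum_i lambda_i a_i = (2, -2)
  -> stationarity FAILS
Primal feasibility (all g_i <= 0): OK
Dual feasibility (all lambda_i >= 0): OK
Complementary slackness (lambda_i * g_i(x) = 0 for all i): OK

Verdict: the first failing condition is stationarity -> stat.

stat


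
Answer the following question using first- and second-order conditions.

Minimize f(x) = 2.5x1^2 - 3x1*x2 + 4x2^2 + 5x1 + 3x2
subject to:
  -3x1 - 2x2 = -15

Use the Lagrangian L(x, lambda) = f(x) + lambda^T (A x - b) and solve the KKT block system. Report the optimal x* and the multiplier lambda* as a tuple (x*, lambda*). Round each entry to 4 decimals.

Form the Lagrangian:
  L(x, lambda) = (1/2) x^T Q x + c^T x + lambda^T (A x - b)
Stationarity (grad_x L = 0): Q x + c + A^T lambda = 0.
Primal feasibility: A x = b.

This gives the KKT block system:
  [ Q   A^T ] [ x     ]   [-c ]
  [ A    0  ] [ lambda ] = [ b ]

Solving the linear system:
  x*      = (3.5, 2.25)
  lambda* = (5.25)
  f(x*)   = 51.5

x* = (3.5, 2.25), lambda* = (5.25)


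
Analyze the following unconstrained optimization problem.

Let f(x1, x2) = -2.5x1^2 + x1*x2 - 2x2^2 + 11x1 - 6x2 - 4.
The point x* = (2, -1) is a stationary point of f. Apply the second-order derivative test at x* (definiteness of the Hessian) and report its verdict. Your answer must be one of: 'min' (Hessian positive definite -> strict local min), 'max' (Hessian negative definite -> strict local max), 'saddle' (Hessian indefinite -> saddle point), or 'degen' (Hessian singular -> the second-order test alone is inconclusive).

Compute the Hessian H = grad^2 f:
  H = [[-5, 1], [1, -4]]
Verify stationarity: grad f(x*) = H x* + g = (0, 0).
Eigenvalues of H: -5.618, -3.382.
Both eigenvalues < 0, so H is negative definite -> x* is a strict local max.

max


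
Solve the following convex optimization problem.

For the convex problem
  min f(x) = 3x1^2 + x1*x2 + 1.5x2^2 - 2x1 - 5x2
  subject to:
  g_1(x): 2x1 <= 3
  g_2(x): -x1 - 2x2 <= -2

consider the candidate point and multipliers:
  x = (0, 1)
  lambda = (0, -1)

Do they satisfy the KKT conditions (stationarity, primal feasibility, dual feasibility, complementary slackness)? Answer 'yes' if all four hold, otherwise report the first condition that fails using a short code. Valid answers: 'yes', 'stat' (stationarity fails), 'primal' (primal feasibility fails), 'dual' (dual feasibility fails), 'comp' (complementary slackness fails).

Gradient of f: grad f(x) = Q x + c = (-1, -2)
Constraint values g_i(x) = a_i^T x - b_i:
  g_1((0, 1)) = -3
  g_2((0, 1)) = 0
Stationarity residual: grad f(x) + sum_i lambda_i a_i = (0, 0)
  -> stationarity OK
Primal feasibility (all g_i <= 0): OK
Dual feasibility (all lambda_i >= 0): FAILS
Complementary slackness (lambda_i * g_i(x) = 0 for all i): OK

Verdict: the first failing condition is dual_feasibility -> dual.

dual


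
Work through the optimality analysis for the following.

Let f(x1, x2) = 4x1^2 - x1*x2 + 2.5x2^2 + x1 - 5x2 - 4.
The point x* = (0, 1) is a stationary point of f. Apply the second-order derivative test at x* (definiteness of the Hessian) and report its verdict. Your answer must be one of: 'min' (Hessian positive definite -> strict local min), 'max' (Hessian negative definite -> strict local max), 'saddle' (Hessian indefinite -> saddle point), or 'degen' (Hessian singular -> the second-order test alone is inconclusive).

Compute the Hessian H = grad^2 f:
  H = [[8, -1], [-1, 5]]
Verify stationarity: grad f(x*) = H x* + g = (0, 0).
Eigenvalues of H: 4.6972, 8.3028.
Both eigenvalues > 0, so H is positive definite -> x* is a strict local min.

min


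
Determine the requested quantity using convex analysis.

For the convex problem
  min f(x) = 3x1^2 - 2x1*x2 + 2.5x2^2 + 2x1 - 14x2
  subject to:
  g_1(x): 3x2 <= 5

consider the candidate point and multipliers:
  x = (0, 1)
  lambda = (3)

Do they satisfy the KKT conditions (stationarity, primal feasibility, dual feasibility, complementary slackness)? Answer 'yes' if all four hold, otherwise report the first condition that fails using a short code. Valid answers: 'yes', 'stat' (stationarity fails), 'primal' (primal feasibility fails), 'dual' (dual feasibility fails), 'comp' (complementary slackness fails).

Gradient of f: grad f(x) = Q x + c = (0, -9)
Constraint values g_i(x) = a_i^T x - b_i:
  g_1((0, 1)) = -2
Stationarity residual: grad f(x) + sum_i lambda_i a_i = (0, 0)
  -> stationarity OK
Primal feasibility (all g_i <= 0): OK
Dual feasibility (all lambda_i >= 0): OK
Complementary slackness (lambda_i * g_i(x) = 0 for all i): FAILS

Verdict: the first failing condition is complementary_slackness -> comp.

comp


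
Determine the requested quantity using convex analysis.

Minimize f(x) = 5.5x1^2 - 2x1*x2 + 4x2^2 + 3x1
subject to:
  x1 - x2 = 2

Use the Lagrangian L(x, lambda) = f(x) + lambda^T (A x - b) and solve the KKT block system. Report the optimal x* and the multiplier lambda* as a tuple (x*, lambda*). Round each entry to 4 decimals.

Form the Lagrangian:
  L(x, lambda) = (1/2) x^T Q x + c^T x + lambda^T (A x - b)
Stationarity (grad_x L = 0): Q x + c + A^T lambda = 0.
Primal feasibility: A x = b.

This gives the KKT block system:
  [ Q   A^T ] [ x     ]   [-c ]
  [ A    0  ] [ lambda ] = [ b ]

Solving the linear system:
  x*      = (0.6, -1.4)
  lambda* = (-12.4)
  f(x*)   = 13.3

x* = (0.6, -1.4), lambda* = (-12.4)


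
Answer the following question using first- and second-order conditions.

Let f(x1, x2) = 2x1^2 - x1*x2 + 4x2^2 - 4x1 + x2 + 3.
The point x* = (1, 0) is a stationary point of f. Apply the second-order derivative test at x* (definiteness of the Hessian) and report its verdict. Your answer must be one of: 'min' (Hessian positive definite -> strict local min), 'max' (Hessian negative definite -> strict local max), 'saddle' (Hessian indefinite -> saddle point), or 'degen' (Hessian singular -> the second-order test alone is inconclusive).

Compute the Hessian H = grad^2 f:
  H = [[4, -1], [-1, 8]]
Verify stationarity: grad f(x*) = H x* + g = (0, 0).
Eigenvalues of H: 3.7639, 8.2361.
Both eigenvalues > 0, so H is positive definite -> x* is a strict local min.

min


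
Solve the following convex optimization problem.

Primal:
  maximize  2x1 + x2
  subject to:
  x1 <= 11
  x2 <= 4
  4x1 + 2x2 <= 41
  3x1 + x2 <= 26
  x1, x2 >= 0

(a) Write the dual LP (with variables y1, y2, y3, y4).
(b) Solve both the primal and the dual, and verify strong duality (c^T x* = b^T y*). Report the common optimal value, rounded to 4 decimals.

The standard primal-dual pair for 'max c^T x s.t. A x <= b, x >= 0' is:
  Dual:  min b^T y  s.t.  A^T y >= c,  y >= 0.

So the dual LP is:
  minimize  11y1 + 4y2 + 41y3 + 26y4
  subject to:
    y1 + 4y3 + 3y4 >= 2
    y2 + 2y3 + y4 >= 1
    y1, y2, y3, y4 >= 0

Solving the primal: x* = (7.3333, 4).
  primal value c^T x* = 18.6667.
Solving the dual: y* = (0, 0.3333, 0, 0.6667).
  dual value b^T y* = 18.6667.
Strong duality: c^T x* = b^T y*. Confirmed.

18.6667


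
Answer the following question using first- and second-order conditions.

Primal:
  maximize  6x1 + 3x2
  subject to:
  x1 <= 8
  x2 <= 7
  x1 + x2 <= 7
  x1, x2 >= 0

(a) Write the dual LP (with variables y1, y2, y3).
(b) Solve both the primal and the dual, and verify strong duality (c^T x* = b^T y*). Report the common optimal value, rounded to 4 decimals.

The standard primal-dual pair for 'max c^T x s.t. A x <= b, x >= 0' is:
  Dual:  min b^T y  s.t.  A^T y >= c,  y >= 0.

So the dual LP is:
  minimize  8y1 + 7y2 + 7y3
  subject to:
    y1 + y3 >= 6
    y2 + y3 >= 3
    y1, y2, y3 >= 0

Solving the primal: x* = (7, 0).
  primal value c^T x* = 42.
Solving the dual: y* = (0, 0, 6).
  dual value b^T y* = 42.
Strong duality: c^T x* = b^T y*. Confirmed.

42


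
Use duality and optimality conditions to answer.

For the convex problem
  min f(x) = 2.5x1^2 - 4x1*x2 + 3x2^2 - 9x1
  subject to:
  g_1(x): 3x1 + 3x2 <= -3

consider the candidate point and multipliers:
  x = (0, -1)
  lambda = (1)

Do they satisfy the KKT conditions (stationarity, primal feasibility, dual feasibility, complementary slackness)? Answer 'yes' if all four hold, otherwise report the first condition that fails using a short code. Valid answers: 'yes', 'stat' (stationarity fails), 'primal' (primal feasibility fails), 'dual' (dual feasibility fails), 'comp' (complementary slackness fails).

Gradient of f: grad f(x) = Q x + c = (-5, -6)
Constraint values g_i(x) = a_i^T x - b_i:
  g_1((0, -1)) = 0
Stationarity residual: grad f(x) + sum_i lambda_i a_i = (-2, -3)
  -> stationarity FAILS
Primal feasibility (all g_i <= 0): OK
Dual feasibility (all lambda_i >= 0): OK
Complementary slackness (lambda_i * g_i(x) = 0 for all i): OK

Verdict: the first failing condition is stationarity -> stat.

stat


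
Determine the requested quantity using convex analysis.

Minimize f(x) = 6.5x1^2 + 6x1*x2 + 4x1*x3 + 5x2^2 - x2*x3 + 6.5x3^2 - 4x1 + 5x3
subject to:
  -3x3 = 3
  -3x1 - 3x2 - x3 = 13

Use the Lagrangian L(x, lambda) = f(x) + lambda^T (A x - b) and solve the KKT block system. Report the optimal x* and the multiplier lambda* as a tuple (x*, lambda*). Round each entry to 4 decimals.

Form the Lagrangian:
  L(x, lambda) = (1/2) x^T Q x + c^T x + lambda^T (A x - b)
Stationarity (grad_x L = 0): Q x + c + A^T lambda = 0.
Primal feasibility: A x = b.

This gives the KKT block system:
  [ Q   A^T ] [ x     ]   [-c ]
  [ A    0  ] [ lambda ] = [ b ]

Solving the linear system:
  x*      = (-0.6364, -3.3636, -1)
  lambda* = (1.6566, -12.1515)
  f(x*)   = 75.2727

x* = (-0.6364, -3.3636, -1), lambda* = (1.6566, -12.1515)


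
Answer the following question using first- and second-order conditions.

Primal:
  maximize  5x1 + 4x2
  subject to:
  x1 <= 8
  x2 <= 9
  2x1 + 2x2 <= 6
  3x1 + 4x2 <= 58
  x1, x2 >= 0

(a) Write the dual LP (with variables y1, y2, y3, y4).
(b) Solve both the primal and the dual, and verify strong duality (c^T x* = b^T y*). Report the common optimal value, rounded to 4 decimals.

The standard primal-dual pair for 'max c^T x s.t. A x <= b, x >= 0' is:
  Dual:  min b^T y  s.t.  A^T y >= c,  y >= 0.

So the dual LP is:
  minimize  8y1 + 9y2 + 6y3 + 58y4
  subject to:
    y1 + 2y3 + 3y4 >= 5
    y2 + 2y3 + 4y4 >= 4
    y1, y2, y3, y4 >= 0

Solving the primal: x* = (3, 0).
  primal value c^T x* = 15.
Solving the dual: y* = (0, 0, 2.5, 0).
  dual value b^T y* = 15.
Strong duality: c^T x* = b^T y*. Confirmed.

15


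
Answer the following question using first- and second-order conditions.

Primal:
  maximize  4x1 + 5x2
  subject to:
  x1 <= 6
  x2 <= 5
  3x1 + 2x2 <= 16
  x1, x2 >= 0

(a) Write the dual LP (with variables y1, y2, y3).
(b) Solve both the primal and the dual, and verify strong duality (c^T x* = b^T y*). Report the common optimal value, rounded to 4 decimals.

The standard primal-dual pair for 'max c^T x s.t. A x <= b, x >= 0' is:
  Dual:  min b^T y  s.t.  A^T y >= c,  y >= 0.

So the dual LP is:
  minimize  6y1 + 5y2 + 16y3
  subject to:
    y1 + 3y3 >= 4
    y2 + 2y3 >= 5
    y1, y2, y3 >= 0

Solving the primal: x* = (2, 5).
  primal value c^T x* = 33.
Solving the dual: y* = (0, 2.3333, 1.3333).
  dual value b^T y* = 33.
Strong duality: c^T x* = b^T y*. Confirmed.

33


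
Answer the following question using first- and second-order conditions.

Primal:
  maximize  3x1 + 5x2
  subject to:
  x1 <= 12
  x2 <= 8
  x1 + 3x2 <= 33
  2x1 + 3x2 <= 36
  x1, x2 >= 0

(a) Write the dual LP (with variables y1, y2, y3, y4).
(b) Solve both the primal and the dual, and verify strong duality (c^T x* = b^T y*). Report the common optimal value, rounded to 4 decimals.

The standard primal-dual pair for 'max c^T x s.t. A x <= b, x >= 0' is:
  Dual:  min b^T y  s.t.  A^T y >= c,  y >= 0.

So the dual LP is:
  minimize  12y1 + 8y2 + 33y3 + 36y4
  subject to:
    y1 + y3 + 2y4 >= 3
    y2 + 3y3 + 3y4 >= 5
    y1, y2, y3, y4 >= 0

Solving the primal: x* = (6, 8).
  primal value c^T x* = 58.
Solving the dual: y* = (0, 0.5, 0, 1.5).
  dual value b^T y* = 58.
Strong duality: c^T x* = b^T y*. Confirmed.

58


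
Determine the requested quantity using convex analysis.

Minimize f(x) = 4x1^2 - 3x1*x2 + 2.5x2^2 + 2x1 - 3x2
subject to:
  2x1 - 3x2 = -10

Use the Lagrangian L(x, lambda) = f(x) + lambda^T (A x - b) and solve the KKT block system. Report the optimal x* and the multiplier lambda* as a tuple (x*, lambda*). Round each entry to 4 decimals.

Form the Lagrangian:
  L(x, lambda) = (1/2) x^T Q x + c^T x + lambda^T (A x - b)
Stationarity (grad_x L = 0): Q x + c + A^T lambda = 0.
Primal feasibility: A x = b.

This gives the KKT block system:
  [ Q   A^T ] [ x     ]   [-c ]
  [ A    0  ] [ lambda ] = [ b ]

Solving the linear system:
  x*      = (-0.1786, 3.2143)
  lambda* = (4.5357)
  f(x*)   = 17.6786

x* = (-0.1786, 3.2143), lambda* = (4.5357)


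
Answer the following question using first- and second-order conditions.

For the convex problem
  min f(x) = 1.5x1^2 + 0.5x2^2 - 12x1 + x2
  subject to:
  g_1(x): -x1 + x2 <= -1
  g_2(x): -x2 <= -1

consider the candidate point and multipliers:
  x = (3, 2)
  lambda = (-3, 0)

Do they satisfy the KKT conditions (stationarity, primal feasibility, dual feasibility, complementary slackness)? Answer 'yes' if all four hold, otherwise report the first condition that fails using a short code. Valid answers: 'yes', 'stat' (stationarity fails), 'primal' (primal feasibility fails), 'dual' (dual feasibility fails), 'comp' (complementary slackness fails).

Gradient of f: grad f(x) = Q x + c = (-3, 3)
Constraint values g_i(x) = a_i^T x - b_i:
  g_1((3, 2)) = 0
  g_2((3, 2)) = -1
Stationarity residual: grad f(x) + sum_i lambda_i a_i = (0, 0)
  -> stationarity OK
Primal feasibility (all g_i <= 0): OK
Dual feasibility (all lambda_i >= 0): FAILS
Complementary slackness (lambda_i * g_i(x) = 0 for all i): OK

Verdict: the first failing condition is dual_feasibility -> dual.

dual


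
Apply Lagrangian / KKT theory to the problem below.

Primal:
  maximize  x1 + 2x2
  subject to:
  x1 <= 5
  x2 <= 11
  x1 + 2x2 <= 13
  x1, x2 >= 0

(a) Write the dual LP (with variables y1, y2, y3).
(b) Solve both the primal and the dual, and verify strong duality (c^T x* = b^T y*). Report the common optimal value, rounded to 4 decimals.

The standard primal-dual pair for 'max c^T x s.t. A x <= b, x >= 0' is:
  Dual:  min b^T y  s.t.  A^T y >= c,  y >= 0.

So the dual LP is:
  minimize  5y1 + 11y2 + 13y3
  subject to:
    y1 + y3 >= 1
    y2 + 2y3 >= 2
    y1, y2, y3 >= 0

Solving the primal: x* = (0, 6.5).
  primal value c^T x* = 13.
Solving the dual: y* = (0, 0, 1).
  dual value b^T y* = 13.
Strong duality: c^T x* = b^T y*. Confirmed.

13


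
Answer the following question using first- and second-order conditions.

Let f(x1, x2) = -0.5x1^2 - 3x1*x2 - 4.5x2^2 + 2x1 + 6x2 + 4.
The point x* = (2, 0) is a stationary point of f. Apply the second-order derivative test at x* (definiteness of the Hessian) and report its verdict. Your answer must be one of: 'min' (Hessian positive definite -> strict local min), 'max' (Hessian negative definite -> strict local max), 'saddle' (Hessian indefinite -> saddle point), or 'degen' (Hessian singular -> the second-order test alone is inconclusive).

Compute the Hessian H = grad^2 f:
  H = [[-1, -3], [-3, -9]]
Verify stationarity: grad f(x*) = H x* + g = (0, 0).
Eigenvalues of H: -10, 0.
H has a zero eigenvalue (singular; negative semidefinite but not definite), so H is neither positive definite, negative definite, nor indefinite. The second-order test alone is inconclusive -> degen.
(Indeed, f is constant along the null direction of H through x*, so x* is not a strict local extremum.)

degen


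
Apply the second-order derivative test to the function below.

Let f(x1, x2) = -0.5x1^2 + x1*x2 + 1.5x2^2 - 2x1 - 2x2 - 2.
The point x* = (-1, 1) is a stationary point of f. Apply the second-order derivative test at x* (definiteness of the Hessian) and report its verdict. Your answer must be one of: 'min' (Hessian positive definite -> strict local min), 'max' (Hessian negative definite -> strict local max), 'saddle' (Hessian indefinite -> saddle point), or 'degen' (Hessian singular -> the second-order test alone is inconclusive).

Compute the Hessian H = grad^2 f:
  H = [[-1, 1], [1, 3]]
Verify stationarity: grad f(x*) = H x* + g = (0, 0).
Eigenvalues of H: -1.2361, 3.2361.
Eigenvalues have mixed signs, so H is indefinite -> x* is a saddle point.

saddle


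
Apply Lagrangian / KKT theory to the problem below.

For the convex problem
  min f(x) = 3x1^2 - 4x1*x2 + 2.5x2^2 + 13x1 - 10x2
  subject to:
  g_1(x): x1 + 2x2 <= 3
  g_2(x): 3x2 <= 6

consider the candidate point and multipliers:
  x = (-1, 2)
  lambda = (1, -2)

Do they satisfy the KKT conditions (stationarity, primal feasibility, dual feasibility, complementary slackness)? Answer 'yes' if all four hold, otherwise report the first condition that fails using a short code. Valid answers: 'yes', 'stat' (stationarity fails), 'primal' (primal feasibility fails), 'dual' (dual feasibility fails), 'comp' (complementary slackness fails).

Gradient of f: grad f(x) = Q x + c = (-1, 4)
Constraint values g_i(x) = a_i^T x - b_i:
  g_1((-1, 2)) = 0
  g_2((-1, 2)) = 0
Stationarity residual: grad f(x) + sum_i lambda_i a_i = (0, 0)
  -> stationarity OK
Primal feasibility (all g_i <= 0): OK
Dual feasibility (all lambda_i >= 0): FAILS
Complementary slackness (lambda_i * g_i(x) = 0 for all i): OK

Verdict: the first failing condition is dual_feasibility -> dual.

dual


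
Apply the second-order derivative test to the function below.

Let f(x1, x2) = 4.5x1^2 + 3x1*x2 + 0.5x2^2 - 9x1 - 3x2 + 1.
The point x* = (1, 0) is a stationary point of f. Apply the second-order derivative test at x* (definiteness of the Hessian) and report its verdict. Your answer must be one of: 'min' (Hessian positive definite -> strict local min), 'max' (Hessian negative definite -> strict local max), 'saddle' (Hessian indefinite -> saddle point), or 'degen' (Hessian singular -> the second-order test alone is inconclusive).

Compute the Hessian H = grad^2 f:
  H = [[9, 3], [3, 1]]
Verify stationarity: grad f(x*) = H x* + g = (0, 0).
Eigenvalues of H: 0, 10.
H has a zero eigenvalue (singular; positive semidefinite but not definite), so H is neither positive definite, negative definite, nor indefinite. The second-order test alone is inconclusive -> degen.
(Indeed, f is constant along the null direction of H through x*, so x* is not a strict local extremum.)

degen


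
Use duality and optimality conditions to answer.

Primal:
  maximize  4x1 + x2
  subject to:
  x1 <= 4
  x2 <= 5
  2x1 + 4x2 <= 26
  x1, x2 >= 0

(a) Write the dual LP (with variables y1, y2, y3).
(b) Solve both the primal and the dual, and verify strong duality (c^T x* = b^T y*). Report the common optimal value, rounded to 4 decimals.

The standard primal-dual pair for 'max c^T x s.t. A x <= b, x >= 0' is:
  Dual:  min b^T y  s.t.  A^T y >= c,  y >= 0.

So the dual LP is:
  minimize  4y1 + 5y2 + 26y3
  subject to:
    y1 + 2y3 >= 4
    y2 + 4y3 >= 1
    y1, y2, y3 >= 0

Solving the primal: x* = (4, 4.5).
  primal value c^T x* = 20.5.
Solving the dual: y* = (3.5, 0, 0.25).
  dual value b^T y* = 20.5.
Strong duality: c^T x* = b^T y*. Confirmed.

20.5


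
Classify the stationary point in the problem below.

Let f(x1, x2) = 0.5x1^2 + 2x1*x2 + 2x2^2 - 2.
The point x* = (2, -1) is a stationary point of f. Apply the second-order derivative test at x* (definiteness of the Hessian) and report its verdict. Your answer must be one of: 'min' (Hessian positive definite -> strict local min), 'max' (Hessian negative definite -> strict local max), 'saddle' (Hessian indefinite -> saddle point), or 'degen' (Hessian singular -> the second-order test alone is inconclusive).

Compute the Hessian H = grad^2 f:
  H = [[1, 2], [2, 4]]
Verify stationarity: grad f(x*) = H x* + g = (0, 0).
Eigenvalues of H: 0, 5.
H has a zero eigenvalue (singular; positive semidefinite but not definite), so H is neither positive definite, negative definite, nor indefinite. The second-order test alone is inconclusive -> degen.
(Indeed, f is constant along the null direction of H through x*, so x* is not a strict local extremum.)

degen


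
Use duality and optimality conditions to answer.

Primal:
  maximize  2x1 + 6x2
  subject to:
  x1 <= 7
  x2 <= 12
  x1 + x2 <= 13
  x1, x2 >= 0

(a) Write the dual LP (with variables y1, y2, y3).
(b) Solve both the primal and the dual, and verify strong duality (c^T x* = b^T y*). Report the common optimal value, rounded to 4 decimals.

The standard primal-dual pair for 'max c^T x s.t. A x <= b, x >= 0' is:
  Dual:  min b^T y  s.t.  A^T y >= c,  y >= 0.

So the dual LP is:
  minimize  7y1 + 12y2 + 13y3
  subject to:
    y1 + y3 >= 2
    y2 + y3 >= 6
    y1, y2, y3 >= 0

Solving the primal: x* = (1, 12).
  primal value c^T x* = 74.
Solving the dual: y* = (0, 4, 2).
  dual value b^T y* = 74.
Strong duality: c^T x* = b^T y*. Confirmed.

74


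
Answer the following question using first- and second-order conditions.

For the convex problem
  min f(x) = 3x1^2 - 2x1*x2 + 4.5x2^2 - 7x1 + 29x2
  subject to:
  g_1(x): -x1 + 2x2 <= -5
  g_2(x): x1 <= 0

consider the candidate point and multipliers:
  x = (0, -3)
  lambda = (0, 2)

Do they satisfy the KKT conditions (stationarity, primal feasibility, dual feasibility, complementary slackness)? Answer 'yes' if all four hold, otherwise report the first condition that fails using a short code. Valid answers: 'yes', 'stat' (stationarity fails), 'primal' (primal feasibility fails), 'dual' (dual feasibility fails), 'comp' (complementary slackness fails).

Gradient of f: grad f(x) = Q x + c = (-1, 2)
Constraint values g_i(x) = a_i^T x - b_i:
  g_1((0, -3)) = -1
  g_2((0, -3)) = 0
Stationarity residual: grad f(x) + sum_i lambda_i a_i = (1, 2)
  -> stationarity FAILS
Primal feasibility (all g_i <= 0): OK
Dual feasibility (all lambda_i >= 0): OK
Complementary slackness (lambda_i * g_i(x) = 0 for all i): OK

Verdict: the first failing condition is stationarity -> stat.

stat


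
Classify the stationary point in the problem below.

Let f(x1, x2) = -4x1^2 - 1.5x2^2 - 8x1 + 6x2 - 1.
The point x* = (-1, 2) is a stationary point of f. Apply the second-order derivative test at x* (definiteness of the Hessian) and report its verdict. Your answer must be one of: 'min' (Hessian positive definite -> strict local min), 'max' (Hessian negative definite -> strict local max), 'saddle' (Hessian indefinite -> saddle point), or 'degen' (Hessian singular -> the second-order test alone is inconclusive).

Compute the Hessian H = grad^2 f:
  H = [[-8, 0], [0, -3]]
Verify stationarity: grad f(x*) = H x* + g = (0, 0).
Eigenvalues of H: -8, -3.
Both eigenvalues < 0, so H is negative definite -> x* is a strict local max.

max


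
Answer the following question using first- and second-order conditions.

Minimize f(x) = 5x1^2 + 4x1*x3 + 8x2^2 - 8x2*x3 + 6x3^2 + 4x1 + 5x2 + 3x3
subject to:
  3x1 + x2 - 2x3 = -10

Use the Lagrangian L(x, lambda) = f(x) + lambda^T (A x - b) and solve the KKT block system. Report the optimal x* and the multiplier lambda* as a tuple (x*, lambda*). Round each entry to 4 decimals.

Form the Lagrangian:
  L(x, lambda) = (1/2) x^T Q x + c^T x + lambda^T (A x - b)
Stationarity (grad_x L = 0): Q x + c + A^T lambda = 0.
Primal feasibility: A x = b.

This gives the KKT block system:
  [ Q   A^T ] [ x     ]   [-c ]
  [ A    0  ] [ lambda ] = [ b ]

Solving the linear system:
  x*      = (-2.4164, 0.0985, 1.4247)
  lambda* = (4.8216)
  f(x*)   = 21.6585

x* = (-2.4164, 0.0985, 1.4247), lambda* = (4.8216)


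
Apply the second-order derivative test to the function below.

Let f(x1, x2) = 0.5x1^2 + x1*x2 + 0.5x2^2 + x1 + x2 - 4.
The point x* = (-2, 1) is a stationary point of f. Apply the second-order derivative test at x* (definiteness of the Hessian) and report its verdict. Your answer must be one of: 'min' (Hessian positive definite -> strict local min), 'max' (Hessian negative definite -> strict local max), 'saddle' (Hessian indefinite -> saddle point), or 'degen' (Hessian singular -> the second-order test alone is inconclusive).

Compute the Hessian H = grad^2 f:
  H = [[1, 1], [1, 1]]
Verify stationarity: grad f(x*) = H x* + g = (0, 0).
Eigenvalues of H: 0, 2.
H has a zero eigenvalue (singular; positive semidefinite but not definite), so H is neither positive definite, negative definite, nor indefinite. The second-order test alone is inconclusive -> degen.
(Indeed, f is constant along the null direction of H through x*, so x* is not a strict local extremum.)

degen


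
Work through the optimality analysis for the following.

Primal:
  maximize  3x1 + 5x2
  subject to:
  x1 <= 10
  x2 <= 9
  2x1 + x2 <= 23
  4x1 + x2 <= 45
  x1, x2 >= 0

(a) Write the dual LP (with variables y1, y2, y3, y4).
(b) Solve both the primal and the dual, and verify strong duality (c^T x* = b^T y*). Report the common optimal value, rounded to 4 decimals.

The standard primal-dual pair for 'max c^T x s.t. A x <= b, x >= 0' is:
  Dual:  min b^T y  s.t.  A^T y >= c,  y >= 0.

So the dual LP is:
  minimize  10y1 + 9y2 + 23y3 + 45y4
  subject to:
    y1 + 2y3 + 4y4 >= 3
    y2 + y3 + y4 >= 5
    y1, y2, y3, y4 >= 0

Solving the primal: x* = (7, 9).
  primal value c^T x* = 66.
Solving the dual: y* = (0, 3.5, 1.5, 0).
  dual value b^T y* = 66.
Strong duality: c^T x* = b^T y*. Confirmed.

66


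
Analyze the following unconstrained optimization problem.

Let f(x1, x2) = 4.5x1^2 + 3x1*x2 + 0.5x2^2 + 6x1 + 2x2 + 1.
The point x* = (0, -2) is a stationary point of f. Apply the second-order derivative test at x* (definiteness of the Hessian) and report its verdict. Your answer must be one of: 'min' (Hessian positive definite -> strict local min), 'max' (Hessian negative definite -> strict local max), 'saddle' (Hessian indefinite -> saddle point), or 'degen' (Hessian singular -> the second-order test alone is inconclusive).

Compute the Hessian H = grad^2 f:
  H = [[9, 3], [3, 1]]
Verify stationarity: grad f(x*) = H x* + g = (0, 0).
Eigenvalues of H: 0, 10.
H has a zero eigenvalue (singular; positive semidefinite but not definite), so H is neither positive definite, negative definite, nor indefinite. The second-order test alone is inconclusive -> degen.
(Indeed, f is constant along the null direction of H through x*, so x* is not a strict local extremum.)

degen


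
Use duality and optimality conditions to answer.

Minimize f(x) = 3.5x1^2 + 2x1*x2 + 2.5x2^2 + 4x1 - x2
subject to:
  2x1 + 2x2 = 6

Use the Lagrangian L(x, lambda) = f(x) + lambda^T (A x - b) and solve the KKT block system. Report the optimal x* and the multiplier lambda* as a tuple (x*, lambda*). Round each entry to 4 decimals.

Form the Lagrangian:
  L(x, lambda) = (1/2) x^T Q x + c^T x + lambda^T (A x - b)
Stationarity (grad_x L = 0): Q x + c + A^T lambda = 0.
Primal feasibility: A x = b.

This gives the KKT block system:
  [ Q   A^T ] [ x     ]   [-c ]
  [ A    0  ] [ lambda ] = [ b ]

Solving the linear system:
  x*      = (0.5, 2.5)
  lambda* = (-6.25)
  f(x*)   = 18.5

x* = (0.5, 2.5), lambda* = (-6.25)
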